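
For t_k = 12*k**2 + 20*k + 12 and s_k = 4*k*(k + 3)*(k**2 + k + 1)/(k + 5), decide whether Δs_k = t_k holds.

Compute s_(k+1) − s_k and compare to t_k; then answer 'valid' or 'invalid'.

s_(k+1) = 4*(k + 1)*(k + 4)*(k + (k + 1)**2 + 2)/(k + 6)
s_(k+1) − s_k = 4*(3*k**4 + 34*k**3 + 110*k**2 + 129*k + 60)/(k**2 + 11*k + 30)
(s_(k+1) − s_k) − t_k = 8*(-2*k**3 - 19*k**2 - 27*k - 15)/(k**2 + 11*k + 30)

Invalid: residual 8*(-2*k**3 - 19*k**2 - 27*k - 15)/(k**2 + 11*k + 30) ≠ 0.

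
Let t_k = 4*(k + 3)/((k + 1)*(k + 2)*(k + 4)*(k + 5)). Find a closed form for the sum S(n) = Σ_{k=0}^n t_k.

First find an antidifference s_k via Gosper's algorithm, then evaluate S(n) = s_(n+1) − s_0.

S(n) = (n**2 + 7*n + 6)/(2*(n**2 + 7*n + 10))

Step 1: r(k) = (k + 1)*(k + 4)**2/((k + 3)**2*(k + 6)).
A = k + 1, B = k + 6, C = k**2 + 6*k + 9.
f must satisfy (k + 1)·f(k+1) − (k + 5)·f(k) = k**2 + 6*k + 9.
deg f ≤ 4 (via 1,1,2).
Coefficient equations give f(k) = k*(k + 2)*(k + 3)*(k + 5)/8.
So s_k = (B(k−1)f/C)·t_k = (k*(k + 2)*(k + 5)**2/(8*(k + 3)))·t_k = k*(k + 5)/(2*(k**2 + 5*k + 4)).
Check: Δs_k = 4*(k + 3)/(k**4 + 12*k**3 + 49*k**2 + 78*k + 40). ✓
s_(n+1) = (n**2 + 7*n + 6)/(2*(n**2 + 7*n + 10)) and s_(0) = 0, so S(n) = (n**2 + 7*n + 6)/(2*(n**2 + 7*n + 10)).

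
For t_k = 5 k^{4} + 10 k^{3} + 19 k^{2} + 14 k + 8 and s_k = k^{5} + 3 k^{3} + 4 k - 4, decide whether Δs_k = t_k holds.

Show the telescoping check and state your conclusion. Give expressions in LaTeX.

Valid — Δs_k = t_k.

s_(k+1) = 4*k + (k + 1)**5 + 3*(k + 1)**3
s_(k+1) − s_k = 5*k**4 + 10*k**3 + 19*k**2 + 14*k + 8
(s_(k+1) − s_k) − t_k = 0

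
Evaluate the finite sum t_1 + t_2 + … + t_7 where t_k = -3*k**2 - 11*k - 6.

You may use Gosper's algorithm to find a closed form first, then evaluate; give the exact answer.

Σ = -770

The ratio is (3*k**2 + 17*k + 20)/(3*k**2 + 11*k + 6).
Gosper form: A/B · C(k+1)/C(k) with A=1, B=1, C=k**2 + 11*k/3 + 2.
Key eq: (1)·f(k+1) = (1)·f(k) + (k**2 + 11*k/3 + 2).
From deg A=0, deg B=0, deg C=2: d=3.
Coefficient equations give f(k) = k*(k**2 + 4*k + 1)/3.
So s_k = (B(k−1)f/C)·t_k = (k*(k**2 + 4*k + 1)/((k + 3)*(3*k + 2)))·t_k = k*(-k**2 - 4*k - 1).
s_(k+1) − s_k = -3*k**2 - 11*k - 6 = t_k.
Evaluate s at k=8 and k=1: -776 and -6; difference -770.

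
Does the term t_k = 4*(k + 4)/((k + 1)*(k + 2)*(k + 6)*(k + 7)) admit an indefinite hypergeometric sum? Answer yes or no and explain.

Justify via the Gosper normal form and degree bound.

Yes. s_k = k*(k + 7)/(3*(k**2 + 7*k + 6)).

r(k) = (k + 1)*(k + 5)*(k + 6)/((k + 3)*(k + 4)*(k + 8)) after simplifying.
A = k + 1, B = k + 8, C = k**4 + 16*k**3 + 95*k**2 + 248*k + 240.
Key eq: (k + 1)·f(k+1) = (k + 7)·f(k) + (k**4 + 16*k**3 + 95*k**2 + 248*k + 240).
Degrees (1,1,4) ⇒ d ≤ 6.
Coefficient equations give f(k) = k*(k + 2)*(k + 3)*(k + 4)*(k + 5)*(k + 7)/12.
Certificate R = B(k−1)f/C = k*(k + 2)*(k + 7)**2/(12*(k + 4)) gives s_k = k*(k + 7)/(3*(k**2 + 7*k + 6)).
Check: Δs_k = 4*(k + 4)/(k**4 + 16*k**3 + 83*k**2 + 152*k + 84). ✓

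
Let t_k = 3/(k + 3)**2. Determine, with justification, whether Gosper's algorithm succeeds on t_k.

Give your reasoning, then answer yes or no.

No — key equation has no polynomial f.

Compute t_(k+1)/t_k: get (k + 3)**2/(k + 4)**2.
A = k**2 + 6*k + 9, B = k**2 + 8*k + 16, C = 1.
Set up (k**2 + 6*k + 9)·f(k+1) − (k**2 + 6*k + 9)·f(k) − (1) = 0.
Bound: deg f ≤ 0.
f = c0 ⇒ A·f(k+1) − B(k−1)·f(k) − C = -1. The system {-1 = 0} is inconsistent; no antidifference.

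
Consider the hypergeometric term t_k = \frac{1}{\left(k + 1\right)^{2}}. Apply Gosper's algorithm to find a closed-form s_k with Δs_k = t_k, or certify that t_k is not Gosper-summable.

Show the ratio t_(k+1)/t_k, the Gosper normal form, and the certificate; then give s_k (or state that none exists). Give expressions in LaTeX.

none — t_k is not Gosper-summable

t_(k+1)/t_k = (k + 1)**2/(k + 2)**2.
So A=k**2 + 2*k + 1 and B=k**2 + 4*k + 4, with C=1.
f must satisfy (k**2 + 2*k + 1)·f(k+1) − (k**2 + 2*k + 1)·f(k) = 1.
deg f ≤ 0 (via 2,2,0).
Put f(k) = c0: A·f(k+1) − B(k−1)·f(k) − C = -1; need -1 = 0 — inconsistent ⇒ no f, not summable.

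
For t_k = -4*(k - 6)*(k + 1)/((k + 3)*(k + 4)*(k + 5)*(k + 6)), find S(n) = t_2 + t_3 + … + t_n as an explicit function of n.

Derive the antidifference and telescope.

S(n) = 4*(-n**3 + 20*n**2 + 31*n - 50)/(35*(n**3 + 15*n**2 + 74*n + 120))

Step 1: r(k) = (k - 5)*(k + 2)*(k + 3)/((k - 6)*(k + 1)*(k + 7)).
Factor: A=k + 3; B=k + 7; C=k**2 - 5*k - 6.
Set up (k + 3)·f(k+1) − (k + 6)·f(k) − (k**2 - 5*k - 6) = 0.
Bound: deg f ≤ 3.
A polynomial solution: f(k) = -k*(k + 1).
Certificate R = B(k−1)f/C = -k*(k + 6)/(k - 6) gives s_k = 4*k*(k + 1)/(k**3 + 12*k**2 + 47*k + 60).
s_(k+1) − s_k = 4*(-k**2 + 5*k + 6)/(k**4 + 18*k**3 + 119*k**2 + 342*k + 360) = t_k.
Σ_(k=2)^n t_k = s_(n+1) − s_(2) = (4*(n**2 + 3*n + 2)/(n**3 + 15*n**2 + 74*n + 120)) − (4/35), i.e. 4*(-n**3 + 20*n**2 + 31*n - 50)/(35*(n**3 + 15*n**2 + 74*n + 120)).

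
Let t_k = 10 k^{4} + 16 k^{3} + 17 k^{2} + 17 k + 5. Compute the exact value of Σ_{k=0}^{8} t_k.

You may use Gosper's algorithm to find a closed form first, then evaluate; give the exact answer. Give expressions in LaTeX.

Compute t_(k+1)/t_k: get (10*k**4 + 56*k**3 + 125*k**2 + 139*k + 65)/(10*k**4 + 16*k**3 + 17*k**2 + 17*k + 5).
Factor: A=1; B=1; C=k**4 + 8*k**3/5 + 17*k**2/10 + 17*k/10 + 1/2.
f must satisfy (1)·f(k+1) − (1)·f(k) = k**4 + 8*k**3/5 + 17*k**2/10 + 17*k/10 + 1/2.
From deg A=0, deg B=0, deg C=4: d=5.
A polynomial solution: f(k) = k*(2*k**4 - k**3 + k**2 + 4*k - 1)/10.
Certificate R = B(k−1)f/C = k*(2*k**4 - k**3 + k**2 + 4*k - 1)/(10*k**4 + 16*k**3 + 17*k**2 + 17*k + 5) gives s_k = k*(2*k**4 - k**3 + k**2 + 4*k - 1).
Check: Δs_k = 10*k**4 + 16*k**3 + 17*k**2 + 17*k + 5. ✓
Σ_(k=0)^(8) t_k = s_(9) − s_(0) = 112581 − (0) = 112581.

Σ = 112581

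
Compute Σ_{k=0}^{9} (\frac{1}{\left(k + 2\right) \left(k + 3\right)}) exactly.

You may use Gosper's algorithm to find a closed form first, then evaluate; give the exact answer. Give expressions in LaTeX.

Σ = 5/12

t_(k+1)/t_k = (k + 2)/(k + 4).
Take A(k)=k + 2, B(k)=k + 4, C(k)=1.
Solve (k + 2)·f(k+1) − (k + 3)·f(k) = 1.
Bound: deg f ≤ 1.
Coefficient equations give f(k) = k/2.
R(k) = B(k−1)·f(k)/C(k) = k*(k + 3)/2; s_k = R·t_k = k/(2*(k + 2)).
Δs = 1/(k**2 + 5*k + 6), as required.
Telescoping: Σ = s_(10) − s_(0) = 5/12 − (0) = 5/12.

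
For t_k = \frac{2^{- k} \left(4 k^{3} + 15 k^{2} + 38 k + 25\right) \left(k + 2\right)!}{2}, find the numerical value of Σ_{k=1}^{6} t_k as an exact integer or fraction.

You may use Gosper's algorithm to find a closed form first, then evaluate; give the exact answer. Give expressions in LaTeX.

r(k) = (4*k**4 + 39*k**3 + 161*k**2 + 322*k + 246)/(2*(4*k**3 + 15*k**2 + 38*k + 25)) after simplifying.
Normal form (A,B,C) = (k/2 + 3/2, 1, k**3 + 15*k**2/4 + 19*k/2 + 25/4).
Key eq: (k/2 + 3/2)·f(k+1) = (1)·f(k) + (k**3 + 15*k**2/4 + 19*k/2 + 25/4).
deg f ≤ 2 (via 1,0,3).
Solve for f: f(k) = (4*k**2 + 3*k + 4)/2 (degree 2 ≤ 2).
Then R = B(k−1)f/C = 2*(4*k**2 + 3*k + 4)/(4*k**3 + 15*k**2 + 38*k + 25), so s_k = R(k)·t_k = (4*k**2 + 3*k + 4)*factorial(k + 2)/2**k.
Δs = (4*k**3 + 15*k**2 + 38*k + 25)*factorial(k + 2)/(2*2**k), as required.
Telescoping: Σ = s_(7) − s_(1) = 626535 − (33) = 626502.

Σ = 626502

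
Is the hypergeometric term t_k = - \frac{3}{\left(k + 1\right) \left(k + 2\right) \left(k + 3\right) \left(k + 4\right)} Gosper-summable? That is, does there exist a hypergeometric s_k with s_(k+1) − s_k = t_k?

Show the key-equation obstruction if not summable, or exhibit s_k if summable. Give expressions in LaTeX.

t_(k+1)/t_k = (k + 1)/(k + 5).
So A=k + 1 and B=k + 5, with C=1.
f must satisfy (k + 1)·f(k+1) − (k + 4)·f(k) = 1.
deg f ≤ 3 (via 1,1,0).
A polynomial solution: f(k) = k*(k**2 + 6*k + 11)/18.
Then R = B(k−1)f/C = k*(k + 4)*(k**2 + 6*k + 11)/18, so s_k = R(k)·t_k = k*(-k**2 - 6*k - 11)/(6*(k + 1)*(k + 2)*(k + 3)).
s_(k+1) − s_k = -3/(k**4 + 10*k**3 + 35*k**2 + 50*k + 24) = t_k.

Yes. s_k = \frac{k \left(- k^{2} - 6 k - 11\right)}{6 \left(k + 1\right) \left(k + 2\right) \left(k + 3\right)}.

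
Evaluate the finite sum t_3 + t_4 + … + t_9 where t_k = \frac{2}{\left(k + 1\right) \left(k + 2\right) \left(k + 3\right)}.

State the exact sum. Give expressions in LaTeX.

Σ = 7/165

Step 1: r(k) = (k + 1)/(k + 4).
So A=k + 1 and B=k + 4, with C=1.
f must satisfy (k + 1)·f(k+1) − (k + 3)·f(k) = 1.
deg f ≤ 2 (via 1,1,0).
Match coefficients ⇒ f(k) = k*(k + 3)/4.
R(k) = B(k−1)·f(k)/C(k) = k*(k + 3)**2/4; s_k = R·t_k = k*(k + 3)/(2*(k + 1)*(k + 2)).
Check: Δs_k = 2/(k**3 + 6*k**2 + 11*k + 6). ✓
Telescoping: Σ = s_(10) − s_(3) = 65/132 − (9/20) = 7/165.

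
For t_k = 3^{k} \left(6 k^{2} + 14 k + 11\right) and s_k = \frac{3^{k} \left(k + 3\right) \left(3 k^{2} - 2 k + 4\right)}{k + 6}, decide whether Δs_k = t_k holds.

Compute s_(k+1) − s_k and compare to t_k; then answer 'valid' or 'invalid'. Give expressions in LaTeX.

Invalid: residual \frac{3^{k + 1} \left(- 6 k^{3} - 47 k^{2} - 97 k - 62\right)}{k^{2} + 13 k + 42} ≠ 0.

s_(k+1) = 3**(k + 1)*(k + 4)*(-2*k + 3*(k + 1)**2 + 2)/(k + 7)
s_(k+1) − s_k = 3**k*(6*k**4 + 74*k**3 + 304*k**2 + 440*k + 276)/(k**2 + 13*k + 42)
(s_(k+1) − s_k) − t_k = 3**(k + 1)*(-6*k**3 - 47*k**2 - 97*k - 62)/(k**2 + 13*k + 42)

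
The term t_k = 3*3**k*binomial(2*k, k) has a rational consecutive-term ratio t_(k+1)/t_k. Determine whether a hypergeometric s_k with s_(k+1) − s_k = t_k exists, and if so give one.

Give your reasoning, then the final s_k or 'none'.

none — t_k is not Gosper-summable

Compute t_(k+1)/t_k: get 6*(2*k + 1)/(k + 1).
Factor: A=12*k + 6; B=k + 1; C=1.
Solve (12*k + 6)·f(k+1) − (k)·f(k) = 1.
From deg A=1, deg B=1, deg C=0: d=-1.
Bound -1 < 0, so the key equation has no polynomial solution.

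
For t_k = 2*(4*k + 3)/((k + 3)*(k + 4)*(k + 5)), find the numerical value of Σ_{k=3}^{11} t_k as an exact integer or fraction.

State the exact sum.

Σ = 261/560

r(k) = (k + 3)*(4*k + 7)/((k + 6)*(4*k + 3)) after simplifying.
Normal form (A,B,C) = (k + 3, k + 6, k + 3/4).
Solve (k + 3)·f(k+1) − (k + 5)·f(k) = k + 3/4.
Degrees (1,1,1) ⇒ d ≤ 2.
A polynomial solution: f(k) = k*(5*k + 3)/32.
Then R = B(k−1)f/C = k*(k + 5)*(5*k + 3)/(8*(4*k + 3)), so s_k = R(k)·t_k = k*(5*k + 3)/(4*(k + 3)*(k + 4)).
Verify: 2*(4*k + 3)/(k**3 + 12*k**2 + 47*k + 60) matches t_k.
Sum = s_(12) − s_(3); s_(12) = 63/80, s_(3) = 9/28 ⇒ 261/560.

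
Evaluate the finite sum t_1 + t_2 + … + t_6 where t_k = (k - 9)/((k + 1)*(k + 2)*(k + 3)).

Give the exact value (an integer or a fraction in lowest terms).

Σ = -13/24

r(k) = (k - 8)*(k + 1)/((k - 9)*(k + 4)) after simplifying.
So A=k + 1 and B=k + 4, with C=k - 9.
Set up (k + 1)·f(k+1) − (k + 3)·f(k) − (k - 9) = 0.
Degrees (1,1,1) ⇒ d ≤ 2.
Solve for f: f(k) = -k*(2*k + 7) (degree 2 ≤ 2).
Certificate R = B(k−1)f/C = -k*(k + 3)*(2*k + 7)/(k - 9) gives s_k = k*(-2*k - 7)/((k + 1)*(k + 2)).
Verify: (k - 9)/(k**3 + 6*k**2 + 11*k + 6) matches t_k.
Σ_(k=1)^(6) t_k = s_(7) − s_(1) = -49/24 − (-3/2) = -13/24.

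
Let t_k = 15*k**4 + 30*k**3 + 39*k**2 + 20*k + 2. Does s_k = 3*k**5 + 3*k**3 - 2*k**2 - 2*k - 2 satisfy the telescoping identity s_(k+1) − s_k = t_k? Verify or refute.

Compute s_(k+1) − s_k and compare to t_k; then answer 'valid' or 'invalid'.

valid (s_(k+1) − s_k reduces to t_k)

s_(k+1) = k*(3*k**4 + 15*k**3 + 33*k**2 + 37*k + 18)
s_(k+1) − s_k = 15*k**4 + 30*k**3 + 39*k**2 + 20*k + 2
(s_(k+1) − s_k) − t_k = 0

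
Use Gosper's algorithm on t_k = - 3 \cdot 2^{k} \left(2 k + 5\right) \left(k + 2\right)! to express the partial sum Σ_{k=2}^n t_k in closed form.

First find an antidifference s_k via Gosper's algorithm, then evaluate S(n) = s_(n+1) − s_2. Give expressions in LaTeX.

r(k) = 2*(k + 3)*(2*k + 7)/(2*k + 5) after simplifying.
Gosper form: A/B · C(k+1)/C(k) with A=2*k + 6, B=1, C=k + 5/2.
f must satisfy (2*k + 6)·f(k+1) − (1)·f(k) = k + 5/2.
Bound: deg f ≤ 0.
Match coefficients ⇒ f(k) = 1/2.
Then R = B(k−1)f/C = 1/(2*k + 5), so s_k = R(k)·t_k = -3*2**k*factorial(k + 2).
Δs = -3*2**k*(2*k + 5)*factorial(k + 2), as required.
s_(n+1) = -6*2**n*factorial(n + 3) and s_(2) = -288, so S(n) = -6*2**n*factorial(n + 3) + 288.

S(n) = - 6 \cdot 2^{n} \left(n + 3\right)! + 288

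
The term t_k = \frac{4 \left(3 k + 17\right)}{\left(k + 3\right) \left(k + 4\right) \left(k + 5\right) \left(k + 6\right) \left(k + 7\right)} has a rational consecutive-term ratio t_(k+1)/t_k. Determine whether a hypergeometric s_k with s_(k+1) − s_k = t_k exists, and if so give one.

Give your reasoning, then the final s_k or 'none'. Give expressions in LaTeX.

Step 1: r(k) = (k + 3)*(3*k + 20)/((k + 8)*(3*k + 17)).
Take A(k)=k + 3, B(k)=k + 8, C(k)=k + 17/3.
Need (k + 3)·f(k+1) − (k + 7)·f(k) = k + 17/3.
deg f ≤ 4 (via 1,1,1).
A polynomial solution: f(k) = k*(k + 5)*(k**2 + 13*k + 54)/216.
So s_k = (B(k−1)f/C)·t_k = (k*(k + 5)*(k + 7)*(k**2 + 13*k + 54)/(72*(3*k + 17)))·t_k = k*(k**2 + 13*k + 54)/(18*(k**3 + 13*k**2 + 54*k + 72)).
Verify: 4*(3*k + 17)/(k**5 + 25*k**4 + 245*k**3 + 1175*k**2 + 2754*k + 2520) matches t_k.

s_k = \frac{k \left(k^{2} + 13 k + 54\right)}{18 \left(k^{3} + 13 k^{2} + 54 k + 72\right)}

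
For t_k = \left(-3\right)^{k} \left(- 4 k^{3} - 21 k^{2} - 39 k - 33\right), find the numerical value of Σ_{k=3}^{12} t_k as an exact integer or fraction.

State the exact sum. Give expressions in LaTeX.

Σ = -4378009176

Step 1: r(k) = 3*(-4*k**3 - 33*k**2 - 93*k - 97)/(4*k**3 + 21*k**2 + 39*k + 33).
A = -3, B = 1, C = k**3 + 21*k**2/4 + 39*k/4 + 33/4.
Solve (-3)·f(k+1) − (1)·f(k) = k**3 + 21*k**2/4 + 39*k/4 + 33/4.
Degrees (0,0,3) ⇒ d ≤ 3.
Solving with deg f ≤ 3: f(k) = -(k**3 + 3*k**2 + 3*k + 3)/4.
Certificate R = B(k−1)f/C = -(k**3 + 3*k**2 + 3*k + 3)/(4*k**3 + 21*k**2 + 39*k + 33) gives s_k = (-3)**k*(k**3 + 3*k**2 + 3*k + 3).
Verify: (-3)**k*(-4*k**3 - 21*k**2 - 39*k - 33) matches t_k.
Σ_(k=3)^(12) t_k = s_(13) − s_(3) = -4378010958 − (-1782) = -4378009176.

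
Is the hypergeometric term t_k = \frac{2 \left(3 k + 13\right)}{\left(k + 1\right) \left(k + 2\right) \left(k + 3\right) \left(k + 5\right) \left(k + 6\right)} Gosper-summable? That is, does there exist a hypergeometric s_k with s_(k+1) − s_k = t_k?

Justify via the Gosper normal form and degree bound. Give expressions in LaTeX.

Step 1: r(k) = (k + 1)*(k + 5)*(3*k + 16)/((k + 4)*(k + 7)*(3*k + 13)).
Gosper form: A/B · C(k+1)/C(k) with A=k + 1, B=k + 7, C=k**2 + 25*k/3 + 52/3.
Solve (k + 1)·f(k+1) − (k + 6)·f(k) = k**2 + 25*k/3 + 52/3.
Degrees (1,1,2) ⇒ d ≤ 5.
Match coefficients ⇒ f(k) = k*(k + 3)*(k + 4)*(k**2 + 8*k + 17)/30.
So s_k = (B(k−1)f/C)·t_k = (k*(k + 3)*(k + 6)*(k**2 + 8*k + 17)/(10*(3*k + 13)))·t_k = k*(k**2 + 8*k + 17)/(5*(k**3 + 8*k**2 + 17*k + 10)).
Check: Δs_k = 2*(3*k + 13)/(k**5 + 17*k**4 + 107*k**3 + 307*k**2 + 396*k + 180). ✓

Yes. s_k = \frac{k \left(k^{2} + 8 k + 17\right)}{5 \left(k^{3} + 8 k^{2} + 17 k + 10\right)}.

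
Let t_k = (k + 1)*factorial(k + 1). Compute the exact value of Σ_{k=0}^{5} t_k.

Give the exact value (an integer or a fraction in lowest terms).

Σ = 5039

t_(k+1)/t_k = (k + 2)**2/(k + 1).
Gosper form: A/B · C(k+1)/C(k) with A=k + 2, B=1, C=k + 1.
Key eq: (k + 2)·f(k+1) = (1)·f(k) + (k + 1).
Bound: deg f ≤ 0.
Coefficient equations give f(k) = 1.
Certificate R = B(k−1)f/C = 1/(k + 1) gives s_k = factorial(k + 1).
s_(k+1) − s_k = (k + 1)*factorial(k + 1) = t_k.
Telescoping: Σ = s_(6) − s_(0) = 5040 − (1) = 5039.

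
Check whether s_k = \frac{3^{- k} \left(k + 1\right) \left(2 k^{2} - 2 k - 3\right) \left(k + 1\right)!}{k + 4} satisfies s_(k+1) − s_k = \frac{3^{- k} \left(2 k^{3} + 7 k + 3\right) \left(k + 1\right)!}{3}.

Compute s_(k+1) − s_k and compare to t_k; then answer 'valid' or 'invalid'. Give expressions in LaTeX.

Invalid: residual - \frac{3^{- k} \left(2 k^{4} + 8 k^{3} + k^{2} + 37 k + 21\right) \left(k + 1\right)!}{\left(k + 4\right) \left(k + 5\right)} ≠ 0.

s_(k+1) = (k + 2)*(2*k**2 + 2*k - 3)*factorial(k + 2)/(3*3**k*(k + 5))
s_(k+1) − s_k = (2*k**5 + 12*k**4 + 23*k**3 + 63*k**2 + 56*k - 3)*factorial(k + 1)/(3*3**k*(k + 4)*(k + 5))
(s_(k+1) − s_k) − t_k = -(2*k**4 + 8*k**3 + k**2 + 37*k + 21)*factorial(k + 1)/(3**k*(k + 4)*(k + 5))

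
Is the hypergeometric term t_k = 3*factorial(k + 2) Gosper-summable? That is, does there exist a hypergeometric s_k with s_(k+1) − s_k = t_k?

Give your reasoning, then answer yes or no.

r(k) = k + 3 after simplifying.
A = k + 3, B = 1, C = 1.
Key eq: (k + 3)·f(k+1) = (1)·f(k) + (1).
Degrees (1,0,0) ⇒ d ≤ -1.
d = -1 < 0 ⇒ no nonzero polynomial f; not summable.

No — key equation has no polynomial f.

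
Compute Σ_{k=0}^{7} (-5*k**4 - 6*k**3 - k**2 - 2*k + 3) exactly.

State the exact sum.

Step 1: r(k) = (5*k**4 + 26*k**3 + 49*k**2 + 42*k + 11)/(5*k**4 + 6*k**3 + k**2 + 2*k - 3).
A = 1, B = 1, C = k**4 + 6*k**3/5 + k**2/5 + 2*k/5 - 3/5.
f must satisfy (1)·f(k+1) − (1)·f(k) = k**4 + 6*k**3/5 + k**2/5 + 2*k/5 - 3/5.
From deg A=0, deg B=0, deg C=4: d=5.
Solving with deg f ≤ 5: f(k) = k*(k**4 - k**3 - k**2 + 2*k - 4)/5.
Then R = B(k−1)f/C = k*(k**4 - k**3 - k**2 + 2*k - 4)/(5*k**4 + 6*k**3 + k**2 + 2*k - 3), so s_k = R(k)·t_k = k*(-k**4 + k**3 + k**2 - 2*k + 4).
s_(k+1) − s_k = -5*k**4 - 6*k**3 - k**2 - 2*k + 3 = t_k.
Sum = s_(8) − s_(0); s_(8) = -28256, s_(0) = 0 ⇒ -28256.

Σ = -28256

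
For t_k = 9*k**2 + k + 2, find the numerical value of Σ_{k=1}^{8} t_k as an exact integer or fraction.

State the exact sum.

Step 1: r(k) = (k + 9*(k + 1)**2 + 3)/(9*k**2 + k + 2).
Gosper form: A/B · C(k+1)/C(k) with A=1, B=1, C=k**2 + k/9 + 2/9.
Need (1)·f(k+1) − (1)·f(k) = k**2 + k/9 + 2/9.
From deg A=0, deg B=0, deg C=2: d=3.
Solve for f: f(k) = k*(3*k**2 - 4*k + 3)/9 (degree 3 ≤ 3).
Get s_k = R·t_k = k*(3*k**2 - 4*k + 3) with R(k) = B(k−1)f(k)/C(k) = k*(3*k**2 - 4*k + 3)/(9*k**2 + k + 2).
Δs = 9*k**2 + k + 2, as required.
Σ_(k=1)^(8) t_k = s_(9) − s_(1) = 1890 − (2) = 1888.

Σ = 1888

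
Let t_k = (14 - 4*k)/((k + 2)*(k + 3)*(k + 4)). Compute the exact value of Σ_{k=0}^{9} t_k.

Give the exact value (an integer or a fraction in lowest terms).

Compute t_(k+1)/t_k: get (k + 2)*(2*k - 5)/((k + 5)*(2*k - 7)).
So A=k + 2 and B=k + 5, with C=k - 7/2.
f must satisfy (k + 2)·f(k+1) − (k + 4)·f(k) = k - 7/2.
d = 2 from the (1,1,1) case.
A polynomial solution: f(k) = -k*(k + 13)/8.
Certificate R = B(k−1)f/C = -k*(k + 4)*(k + 13)/(4*(2*k - 7)) gives s_k = k*(k + 13)/(2*(k + 2)*(k + 3)).
Check: Δs_k = 2*(7 - 2*k)/(k**3 + 9*k**2 + 26*k + 24). ✓
Evaluate s at k=10 and k=0: 115/156 and 0; difference 115/156.

Σ = 115/156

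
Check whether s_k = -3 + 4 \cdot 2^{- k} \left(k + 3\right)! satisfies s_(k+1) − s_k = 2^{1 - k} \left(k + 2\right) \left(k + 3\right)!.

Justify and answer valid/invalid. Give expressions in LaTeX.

s_(k+1) = 4*2**(-k - 1)*factorial(k + 4) - 3
s_(k+1) − s_k = 2**(1 - k)*(k + 2)*factorial(k + 3)
(s_(k+1) − s_k) − t_k = 0

valid (s_(k+1) − s_k reduces to t_k)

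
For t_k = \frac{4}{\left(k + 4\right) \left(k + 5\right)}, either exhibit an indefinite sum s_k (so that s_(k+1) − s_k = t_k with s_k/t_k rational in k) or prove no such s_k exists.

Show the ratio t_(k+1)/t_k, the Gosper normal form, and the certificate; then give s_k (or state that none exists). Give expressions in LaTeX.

r(k) = (k + 4)/(k + 6) after simplifying.
Normal form (A,B,C) = (k + 4, k + 6, 1).
Solve (k + 4)·f(k+1) − (k + 5)·f(k) = 1.
deg f ≤ 1 (via 1,1,0).
Solve for f: f(k) = k/4 (degree 1 ≤ 1).
R(k) = B(k−1)·f(k)/C(k) = k*(k + 5)/4; s_k = R·t_k = k/(k + 4).
Δs = 4/(k**2 + 9*k + 20), as required.

s_k = \frac{k}{k + 4}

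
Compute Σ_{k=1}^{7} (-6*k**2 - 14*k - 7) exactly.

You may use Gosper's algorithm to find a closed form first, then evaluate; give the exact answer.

Σ = -1281

The ratio is (6*k**2 + 26*k + 27)/(6*k**2 + 14*k + 7).
Take A(k)=1, B(k)=1, C(k)=k**2 + 7*k/3 + 7/6.
f must satisfy (1)·f(k+1) − (1)·f(k) = k**2 + 7*k/3 + 7/6.
Bound: deg f ≤ 3.
A polynomial solution: f(k) = k*(2*k**2 + 4*k + 1)/6.
Then R = B(k−1)f/C = k*(2*k**2 + 4*k + 1)/(6*k**2 + 14*k + 7), so s_k = R(k)·t_k = k*(-2*k**2 - 4*k - 1).
s_(k+1) − s_k = -6*k**2 - 14*k - 7 = t_k.
Σ_(k=1)^(7) t_k = s_(8) − s_(1) = -1288 − (-7) = -1281.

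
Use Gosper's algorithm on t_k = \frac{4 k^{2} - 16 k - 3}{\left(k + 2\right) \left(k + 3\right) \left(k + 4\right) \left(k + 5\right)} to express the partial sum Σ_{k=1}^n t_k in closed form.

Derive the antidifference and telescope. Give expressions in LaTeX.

S(n) = \frac{n \left(3 n^{2} - 44 n - 59\right)}{20 \left(n^{3} + 12 n^{2} + 47 n + 60\right)}

The ratio is (4*k**3 - 31*k - 30)/(4*k**3 + 8*k**2 - 99*k - 18).
So A=k + 2 and B=k + 6, with C=k**2 - 4*k - 3/4.
Need (k + 2)·f(k+1) − (k + 5)·f(k) = k**2 - 4*k - 3/4.
Degrees (1,1,2) ⇒ d ≤ 3.
Solving with deg f ≤ 3: f(k) = k*(k**2 - 23*k + 10)/32.
Certificate R = B(k−1)f/C = k*(k + 5)*(k**2 - 23*k + 10)/(8*(4*k**2 - 16*k - 3)) gives s_k = k*(k**2 - 23*k + 10)/(8*(k + 2)*(k + 3)*(k + 4)).
Verify: (4*k**2 - 16*k - 3)/(k**4 + 14*k**3 + 71*k**2 + 154*k + 120) matches t_k.
Σ_(k=1)^n t_k = s_(n+1) − s_(1) = ((n**3 - 20*n**2 - 33*n - 12)/(8*(n**3 + 12*n**2 + 47*n + 60))) − (-1/40), i.e. n*(3*n**2 - 44*n - 59)/(20*(n**3 + 12*n**2 + 47*n + 60)).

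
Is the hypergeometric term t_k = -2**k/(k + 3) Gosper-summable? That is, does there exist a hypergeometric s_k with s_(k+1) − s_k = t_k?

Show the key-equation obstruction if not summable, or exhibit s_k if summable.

No; the degree bound rules out any f.

t_(k+1)/t_k = 2*(k + 3)/(k + 4).
A = 2*k + 6, B = k + 4, C = 1.
Key eq: (2*k + 6)·f(k+1) = (k + 3)·f(k) + (1).
From deg A=1, deg B=1, deg C=0: d=-1.
Bound -1 < 0, so the key equation has no polynomial solution.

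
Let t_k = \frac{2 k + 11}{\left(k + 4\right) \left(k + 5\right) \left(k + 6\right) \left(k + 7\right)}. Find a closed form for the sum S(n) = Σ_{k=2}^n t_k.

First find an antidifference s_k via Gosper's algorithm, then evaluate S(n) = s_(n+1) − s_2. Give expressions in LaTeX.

S(n) = \frac{n^{2} + 12 n - 13}{48 \left(n^{2} + 12 n + 35\right)}

The ratio is (k + 4)*(2*k + 13)/((k + 8)*(2*k + 11)).
Normal form (A,B,C) = (k + 4, k + 8, k + 11/2).
Need (k + 4)·f(k+1) − (k + 7)·f(k) = k + 11/2.
Degrees (1,1,1) ⇒ d ≤ 3.
Solve for f: f(k) = k*(k + 5)*(k + 10)/48 (degree 3 ≤ 3).
R(k) = B(k−1)·f(k)/C(k) = k*(k + 5)*(k + 7)*(k + 10)/(24*(2*k + 11)); s_k = R·t_k = k*(k + 10)/(24*(k**2 + 10*k + 24)).
Δs = (2*k + 11)/(k**4 + 22*k**3 + 179*k**2 + 638*k + 840), as required.
Evaluate: s_(n+1) = (n**2 + 12*n + 11)/(24*(n**2 + 12*n + 35)); subtract s_(2) = 1/48 ⇒ S(n) = (n**2 + 12*n - 13)/(48*(n**2 + 12*n + 35)).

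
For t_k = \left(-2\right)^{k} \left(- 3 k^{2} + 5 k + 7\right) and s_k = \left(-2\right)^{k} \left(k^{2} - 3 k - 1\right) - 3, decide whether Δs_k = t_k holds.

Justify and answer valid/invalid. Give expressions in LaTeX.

valid; difference matches t_k

s_(k+1) = (-2)**(k + 1)*(-3*k + (k + 1)**2 - 4) - 3
s_(k+1) − s_k = (-2)**k*(-3*k**2 + 5*k + 7)
(s_(k+1) − s_k) − t_k = 0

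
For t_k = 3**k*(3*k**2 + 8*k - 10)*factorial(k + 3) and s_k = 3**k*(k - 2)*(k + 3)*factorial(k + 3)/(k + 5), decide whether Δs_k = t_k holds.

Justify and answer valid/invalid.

Invalid: residual -2*3**k*(3*k**3 + 23*k**2 + 29*k - 48)*factorial(k + 3)/((k + 5)*(k + 6)) ≠ 0.

s_(k+1) = 3**(k + 1)*(k - 1)*(k + 4)*factorial(k + 4)/(k + 6)
s_(k+1) − s_k = 3**k*(3*k**4 + 35*k**3 + 122*k**2 + 72*k - 204)*factorial(k + 3)/((k + 5)*(k + 6))
(s_(k+1) − s_k) − t_k = -2*3**k*(3*k**3 + 23*k**2 + 29*k - 48)*factorial(k + 3)/((k + 5)*(k + 6))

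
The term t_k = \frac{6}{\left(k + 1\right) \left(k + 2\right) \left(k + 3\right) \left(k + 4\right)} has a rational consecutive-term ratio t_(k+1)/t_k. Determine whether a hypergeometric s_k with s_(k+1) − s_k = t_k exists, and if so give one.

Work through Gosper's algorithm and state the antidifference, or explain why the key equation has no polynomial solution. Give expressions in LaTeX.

s_k = \frac{k \left(k^{2} + 6 k + 11\right)}{3 \left(k + 1\right) \left(k + 2\right) \left(k + 3\right)}

The ratio is (k + 1)/(k + 5).
A = k + 1, B = k + 5, C = 1.
Key eq: (k + 1)·f(k+1) = (k + 4)·f(k) + (1).
From deg A=1, deg B=1, deg C=0: d=3.
Match coefficients ⇒ f(k) = k*(k**2 + 6*k + 11)/18.
R(k) = B(k−1)·f(k)/C(k) = k*(k + 4)*(k**2 + 6*k + 11)/18; s_k = R·t_k = k*(k**2 + 6*k + 11)/(3*(k + 1)*(k + 2)*(k + 3)).
Check: Δs_k = 6/(k**4 + 10*k**3 + 35*k**2 + 50*k + 24). ✓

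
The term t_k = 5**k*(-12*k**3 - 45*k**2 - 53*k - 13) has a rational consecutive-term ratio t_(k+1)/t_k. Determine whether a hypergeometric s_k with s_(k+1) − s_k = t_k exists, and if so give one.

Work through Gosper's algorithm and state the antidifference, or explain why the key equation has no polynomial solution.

s_k = 5**k*(-3*k**3 - 2*k + 3)

r(k) = 5*(12*k**3 + 81*k**2 + 179*k + 123)/(12*k**3 + 45*k**2 + 53*k + 13) after simplifying.
So A=5 and B=1, with C=k**3 + 15*k**2/4 + 53*k/12 + 13/12.
f must satisfy (5)·f(k+1) − (1)·f(k) = k**3 + 15*k**2/4 + 53*k/12 + 13/12.
Degrees (0,0,3) ⇒ d ≤ 3.
Coefficient equations give f(k) = (3*k**3 + 2*k - 3)/12.
Certificate R = B(k−1)f/C = (3*k**3 + 2*k - 3)/(12*k**3 + 45*k**2 + 53*k + 13) gives s_k = 5**k*(-3*k**3 - 2*k + 3).
Verify: 5**k*(3*k**3 - 8*k - 15*(k + 1)**3 + 2) matches t_k.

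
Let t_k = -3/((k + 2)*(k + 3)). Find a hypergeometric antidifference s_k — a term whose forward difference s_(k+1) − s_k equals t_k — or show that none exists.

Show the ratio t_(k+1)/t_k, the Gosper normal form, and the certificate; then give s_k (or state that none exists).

s_k = -3*k/(2*k + 4)

The ratio is (k + 2)/(k + 4).
A = k + 2, B = k + 4, C = 1.
f must satisfy (k + 2)·f(k+1) − (k + 3)·f(k) = 1.
Degrees (1,1,0) ⇒ d ≤ 1.
Solve for f: f(k) = k/2 (degree 1 ≤ 1).
Then R = B(k−1)f/C = k*(k + 3)/2, so s_k = R(k)·t_k = -3*k/(2*k + 4).
Verify: -3/(k**2 + 5*k + 6) matches t_k.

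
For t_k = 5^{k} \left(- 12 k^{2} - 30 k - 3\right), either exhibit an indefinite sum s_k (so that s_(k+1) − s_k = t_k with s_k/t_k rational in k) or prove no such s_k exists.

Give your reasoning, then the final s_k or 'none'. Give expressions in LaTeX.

s_k = 3 \cdot 5^{k} \left(1 - k^{2}\right)

Compute t_(k+1)/t_k: get 5*(4*k**2 + 18*k + 15)/(4*k**2 + 10*k + 1).
A = 5, B = 1, C = k**2 + 5*k/2 + 1/4.
Need (5)·f(k+1) − (1)·f(k) = k**2 + 5*k/2 + 1/4.
From deg A=0, deg B=0, deg C=2: d=2.
Match coefficients ⇒ f(k) = (k - 1)*(k + 1)/4.
So s_k = (B(k−1)f/C)·t_k = ((k - 1)*(k + 1)/(4*k**2 + 10*k + 1))·t_k = 3*5**k*(1 - k**2).
Check: Δs_k = 3*5**k*(k**2 - 5*(k + 1)**2 + 4). ✓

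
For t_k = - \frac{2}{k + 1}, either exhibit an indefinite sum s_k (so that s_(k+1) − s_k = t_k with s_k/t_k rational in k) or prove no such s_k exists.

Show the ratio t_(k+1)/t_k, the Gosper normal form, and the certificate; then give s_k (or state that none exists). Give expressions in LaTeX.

t_(k+1)/t_k = (k + 1)/(k + 2).
Factor: A=k + 1; B=k + 2; C=1.
Set up (k + 1)·f(k+1) − (k + 1)·f(k) − (1) = 0.
From deg A=1, deg B=1, deg C=0: d=0.
Put f(k) = c0: A·f(k+1) − B(k−1)·f(k) − C = -1; need -1 = 0 — inconsistent ⇒ no f, not summable.

none (Gosper's algorithm certifies no s_k)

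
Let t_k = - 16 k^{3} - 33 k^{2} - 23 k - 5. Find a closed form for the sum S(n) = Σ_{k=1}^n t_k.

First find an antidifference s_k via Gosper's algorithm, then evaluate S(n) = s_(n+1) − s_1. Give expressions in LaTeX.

S(n) = n \left(- 4 n^{3} - 19 n^{2} - 32 n - 22\right)

Compute t_(k+1)/t_k: get (16*k**3 + 81*k**2 + 137*k + 77)/(16*k**3 + 33*k**2 + 23*k + 5).
Normal form (A,B,C) = (1, 1, k**3 + 33*k**2/16 + 23*k/16 + 5/16).
f must satisfy (1)·f(k+1) − (1)·f(k) = k**3 + 33*k**2/16 + 23*k/16 + 5/16.
Bound: deg f ≤ 4.
Match coefficients ⇒ f(k) = k*(4*k**3 + 3*k**2 - k - 1)/16.
So s_k = (B(k−1)f/C)·t_k = (k*(4*k**3 + 3*k**2 - k - 1)/(16*k**3 + 33*k**2 + 23*k + 5))·t_k = k*(-4*k**3 - 3*k**2 + k + 1).
s_(k+1) − s_k = -16*k**3 - 33*k**2 - 23*k - 5 = t_k.
Σ_(k=1)^n t_k = s_(n+1) − s_(1) = (-4*n**4 - 19*n**3 - 32*n**2 - 22*n - 5) − (-5), i.e. n*(-4*n**3 - 19*n**2 - 32*n - 22).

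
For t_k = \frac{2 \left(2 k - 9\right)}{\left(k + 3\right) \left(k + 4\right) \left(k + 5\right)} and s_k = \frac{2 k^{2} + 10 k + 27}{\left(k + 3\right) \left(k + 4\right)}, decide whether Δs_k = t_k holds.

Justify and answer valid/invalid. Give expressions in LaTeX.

s_(k+1) = (10*k + 2*(k + 1)**2 + 37)/((k + 4)*(k + 5))
s_(k+1) − s_k = 2*(2*k - 9)/(k**3 + 12*k**2 + 47*k + 60)
(s_(k+1) − s_k) − t_k = 0

Valid — Δs_k = t_k.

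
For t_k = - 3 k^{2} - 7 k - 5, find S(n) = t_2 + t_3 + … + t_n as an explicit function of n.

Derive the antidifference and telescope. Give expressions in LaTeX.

S(n) = - n^{3} - 5 n^{2} - 9 n + 15

Ratio r(k) = (3*k**2 + 13*k + 15)/(3*k**2 + 7*k + 5).
Factor: A=1; B=1; C=k**2 + 7*k/3 + 5/3.
Key eq: (1)·f(k+1) = (1)·f(k) + (k**2 + 7*k/3 + 5/3).
Degrees (0,0,2) ⇒ d ≤ 3.
Coefficient equations give f(k) = k*(k**2 + 2*k + 2)/3.
Then R = B(k−1)f/C = k*(k**2 + 2*k + 2)/(3*k**2 + 7*k + 5), so s_k = R(k)·t_k = k*(-k**2 - 2*k - 2).
s_(k+1) − s_k = -3*k**2 - 7*k - 5 = t_k.
Σ_(k=2)^n t_k = s_(n+1) − s_(2) = (-n**3 - 5*n**2 - 9*n - 5) − (-20), i.e. -n**3 - 5*n**2 - 9*n + 15.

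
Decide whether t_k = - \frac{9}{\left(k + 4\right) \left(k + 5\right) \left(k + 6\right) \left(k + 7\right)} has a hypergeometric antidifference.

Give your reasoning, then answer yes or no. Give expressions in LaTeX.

Yes. s_k = \frac{k \left(- k^{2} - 15 k - 74\right)}{40 \left(k + 4\right) \left(k + 5\right) \left(k + 6\right)}.

r(k) = (k + 4)/(k + 8) after simplifying.
Normal form (A,B,C) = (k + 4, k + 8, 1).
f must satisfy (k + 4)·f(k+1) − (k + 7)·f(k) = 1.
Bound: deg f ≤ 3.
Match coefficients ⇒ f(k) = k*(k**2 + 15*k + 74)/360.
Get s_k = R·t_k = k*(-k**2 - 15*k - 74)/(40*(k + 4)*(k + 5)*(k + 6)) with R(k) = B(k−1)f(k)/C(k) = k*(k + 7)*(k**2 + 15*k + 74)/360.
s_(k+1) − s_k = -9/(k**4 + 22*k**3 + 179*k**2 + 638*k + 840) = t_k.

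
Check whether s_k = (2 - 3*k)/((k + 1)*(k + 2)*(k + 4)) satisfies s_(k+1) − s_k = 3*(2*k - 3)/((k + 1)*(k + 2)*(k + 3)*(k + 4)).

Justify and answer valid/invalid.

Invalid: residual (11 - 9*k)/(k**5 + 15*k**4 + 85*k**3 + 225*k**2 + 274*k + 120) ≠ 0.

s_(k+1) = (-3*k - 1)/((k + 2)*(k + 3)*(k + 5))
s_(k+1) − s_k = 2*(3*k**2 + 6*k - 17)/(k**5 + 15*k**4 + 85*k**3 + 225*k**2 + 274*k + 120)
(s_(k+1) − s_k) − t_k = (11 - 9*k)/(k**5 + 15*k**4 + 85*k**3 + 225*k**2 + 274*k + 120)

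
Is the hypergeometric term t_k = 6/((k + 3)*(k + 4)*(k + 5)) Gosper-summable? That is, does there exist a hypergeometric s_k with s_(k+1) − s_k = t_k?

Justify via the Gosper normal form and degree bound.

Yes. s_k = k*(k + 7)/(4*(k + 3)*(k + 4)).

Compute t_(k+1)/t_k: get (k + 3)/(k + 6).
A = k + 3, B = k + 6, C = 1.
f must satisfy (k + 3)·f(k+1) − (k + 5)·f(k) = 1.
d = 2 from the (1,1,0) case.
A polynomial solution: f(k) = k*(k + 7)/24.
Get s_k = R·t_k = k*(k + 7)/(4*(k + 3)*(k + 4)) with R(k) = B(k−1)f(k)/C(k) = k*(k + 5)*(k + 7)/24.
Check: Δs_k = 6/(k**3 + 12*k**2 + 47*k + 60). ✓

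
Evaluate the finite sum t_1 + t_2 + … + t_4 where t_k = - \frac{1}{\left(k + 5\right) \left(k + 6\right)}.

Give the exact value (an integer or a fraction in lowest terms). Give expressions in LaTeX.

Σ = -1/15

The ratio is (k + 5)/(k + 7).
Gosper form: A/B · C(k+1)/C(k) with A=k + 5, B=k + 7, C=1.
Key eq: (k + 5)·f(k+1) = (k + 6)·f(k) + (1).
Bound: deg f ≤ 1.
Solve for f: f(k) = k/5 (degree 1 ≤ 1).
Certificate R = B(k−1)f/C = k*(k + 6)/5 gives s_k = -k/(5*k + 25).
s_(k+1) − s_k = -1/(k**2 + 11*k + 30) = t_k.
Σ_(k=1)^(4) t_k = s_(5) − s_(1) = -1/10 − (-1/30) = -1/15.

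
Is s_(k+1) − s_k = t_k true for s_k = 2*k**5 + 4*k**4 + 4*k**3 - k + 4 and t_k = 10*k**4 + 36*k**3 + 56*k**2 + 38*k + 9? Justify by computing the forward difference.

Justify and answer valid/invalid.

Valid — Δs_k = t_k.

s_(k+1) = -k + 2*(k + 1)**5 + 4*(k + 1)**4 + 4*(k + 1)**3 + 3
s_(k+1) − s_k = 10*k**4 + 36*k**3 + 56*k**2 + 38*k + 9
(s_(k+1) − s_k) − t_k = 0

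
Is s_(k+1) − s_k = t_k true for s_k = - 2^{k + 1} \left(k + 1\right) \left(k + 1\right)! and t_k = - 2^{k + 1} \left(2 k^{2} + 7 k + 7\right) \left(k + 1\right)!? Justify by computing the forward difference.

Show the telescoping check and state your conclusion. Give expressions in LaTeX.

s_(k+1) = -2**(k + 2)*(k + 2)*factorial(k + 2)
s_(k+1) − s_k = -2**(k + 1)*(2*k**2 + 7*k + 7)*factorial(k + 1)
(s_(k+1) − s_k) − t_k = 0

Valid: the claim telescopes to t_k.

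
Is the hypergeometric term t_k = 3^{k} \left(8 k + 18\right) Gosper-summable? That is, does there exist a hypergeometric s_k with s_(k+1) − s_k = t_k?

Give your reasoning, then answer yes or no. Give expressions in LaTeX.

Step 1: r(k) = 3*(4*k + 13)/(4*k + 9).
A = 3, B = 1, C = k + 9/4.
Key eq: (3)·f(k+1) = (1)·f(k) + (k + 9/4).
From deg A=0, deg B=0, deg C=1: d=1.
Coefficient equations give f(k) = (4*k + 3)/8.
R(k) = B(k−1)·f(k)/C(k) = (4*k + 3)/(2*(4*k + 9)); s_k = R·t_k = 3**k*(4*k + 3).
Verify: 3**k*(8*k + 18) matches t_k.

Yes. s_k = 3^{k} \left(4 k + 3\right).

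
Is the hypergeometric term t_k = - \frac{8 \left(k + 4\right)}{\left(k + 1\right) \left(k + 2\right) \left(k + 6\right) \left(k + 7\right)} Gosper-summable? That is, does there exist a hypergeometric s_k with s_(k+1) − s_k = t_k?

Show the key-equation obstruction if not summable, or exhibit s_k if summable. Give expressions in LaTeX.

Step 1: r(k) = (k + 1)*(k + 5)*(k + 6)/((k + 3)*(k + 4)*(k + 8)).
So A=k + 1 and B=k + 8, with C=k**4 + 16*k**3 + 95*k**2 + 248*k + 240.
f must satisfy (k + 1)·f(k+1) − (k + 7)·f(k) = k**4 + 16*k**3 + 95*k**2 + 248*k + 240.
Degrees (1,1,4) ⇒ d ≤ 6.
Match coefficients ⇒ f(k) = k*(k + 2)*(k + 3)*(k + 4)*(k + 5)*(k + 7)/12.
Then R = B(k−1)f/C = k*(k + 2)*(k + 7)**2/(12*(k + 4)), so s_k = R(k)·t_k = 2*k*(-k - 7)/(3*(k**2 + 7*k + 6)).
s_(k+1) − s_k = 8*(-k - 4)/(k**4 + 16*k**3 + 83*k**2 + 152*k + 84) = t_k.

Yes. s_k = \frac{2 k \left(- k - 7\right)}{3 \left(k^{2} + 7 k + 6\right)}.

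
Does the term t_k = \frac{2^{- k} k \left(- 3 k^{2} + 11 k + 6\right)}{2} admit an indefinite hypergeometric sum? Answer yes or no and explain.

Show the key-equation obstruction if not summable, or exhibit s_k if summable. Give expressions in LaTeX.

Yes. s_k = 2^{- k} k \left(3 k^{2} - 2 k - 1\right).

The ratio is (k + 1)*(11*k - 3*(k + 1)**2 + 17)/(2*k*(-3*k**2 + 11*k + 6)).
A = 1/2, B = 1, C = k**3 - 11*k**2/3 - 2*k.
Solve (1/2)·f(k+1) − (1)·f(k) = k**3 - 11*k**2/3 - 2*k.
deg f ≤ 3 (via 0,0,3).
A polynomial solution: f(k) = -2*k*(k - 1)*(3*k + 1)/3.
So s_k = (B(k−1)f/C)·t_k = (-2*(k - 1)*(3*k + 1)/(3*k**2 - 11*k - 6))·t_k = k*(3*k**2 - 2*k - 1)/2**k.
s_(k+1) − s_k = k*(-3*k**2 + 11*k + 6)/(2*2**k) = t_k.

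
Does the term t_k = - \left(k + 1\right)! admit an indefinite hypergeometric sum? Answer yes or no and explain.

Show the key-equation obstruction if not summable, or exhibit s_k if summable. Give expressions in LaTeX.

No. Not Gosper-summable.

r(k) = k + 2 after simplifying.
Factor: A=k + 2; B=1; C=1.
Need (k + 2)·f(k+1) − (1)·f(k) = 1.
From deg A=1, deg B=0, deg C=0: d=-1.
Bound -1 < 0, so the key equation has no polynomial solution.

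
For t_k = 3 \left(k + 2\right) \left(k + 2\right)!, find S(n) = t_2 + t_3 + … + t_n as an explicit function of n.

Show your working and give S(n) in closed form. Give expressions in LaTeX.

Compute t_(k+1)/t_k: get (k + 3)**2/(k + 2).
So A=k + 3 and B=1, with C=k + 2.
f must satisfy (k + 3)·f(k+1) − (1)·f(k) = k + 2.
Bound: deg f ≤ 0.
Match coefficients ⇒ f(k) = 1.
Get s_k = R·t_k = 3*factorial(k + 2) with R(k) = B(k−1)f(k)/C(k) = 1/(k + 2).
Check: Δs_k = 3*(k + 2)*factorial(k + 2). ✓
Telescope: S(n) = s_(n+1) − s_(2) = 3*factorial(n + 3) − (72) = 3*factorial(n + 3) - 72.

S(n) = 3 \left(n + 3\right)! - 72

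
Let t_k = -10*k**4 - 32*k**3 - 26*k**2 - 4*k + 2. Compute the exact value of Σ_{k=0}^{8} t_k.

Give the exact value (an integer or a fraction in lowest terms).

Ratio r(k) = (5*k**4 + 36*k**3 + 91*k**2 + 96*k + 35)/(5*k**4 + 16*k**3 + 13*k**2 + 2*k - 1).
Gosper form: A/B · C(k+1)/C(k) with A=1, B=1, C=k**4 + 16*k**3/5 + 13*k**2/5 + 2*k/5 - 1/5.
Set up (1)·f(k+1) − (1)·f(k) − (k**4 + 16*k**3/5 + 13*k**2/5 + 2*k/5 - 1/5) = 0.
deg f ≤ 5 (via 0,0,4).
Coefficient equations give f(k) = k**2*(2*k**3 + 3*k**2 - 4*k - 3)/10.
Get s_k = R·t_k = k**2*(-2*k**3 - 3*k**2 + 4*k + 3) with R(k) = B(k−1)f(k)/C(k) = k**2*(2*k**3 + 3*k**2 - 4*k - 3)/(2*(5*k**4 + 16*k**3 + 13*k**2 + 2*k - 1)).
s_(k+1) − s_k = -10*k**4 - 32*k**3 - 26*k**2 - 4*k + 2 = t_k.
Telescoping: Σ = s_(9) − s_(0) = -134622 − (0) = -134622.

Σ = -134622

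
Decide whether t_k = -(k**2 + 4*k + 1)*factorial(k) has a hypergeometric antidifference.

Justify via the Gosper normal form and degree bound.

Step 1: r(k) = (k + 1)*(4*k + (k + 1)**2 + 5)/(k**2 + 4*k + 1).
Gosper form: A/B · C(k+1)/C(k) with A=k + 1, B=1, C=k**2 + 4*k + 1.
f must satisfy (k + 1)·f(k+1) − (1)·f(k) = k**2 + 4*k + 1.
Degrees (1,0,2) ⇒ d ≤ 1.
Solving with deg f ≤ 1: f(k) = k + 3.
Certificate R = B(k−1)f/C = (k + 3)/(k**2 + 4*k + 1) gives s_k = -(k + 3)*factorial(k).
Δs = -(k**2 + 4*k + 1)*factorial(k), as required.

Yes. s_k = -(k + 3)*factorial(k).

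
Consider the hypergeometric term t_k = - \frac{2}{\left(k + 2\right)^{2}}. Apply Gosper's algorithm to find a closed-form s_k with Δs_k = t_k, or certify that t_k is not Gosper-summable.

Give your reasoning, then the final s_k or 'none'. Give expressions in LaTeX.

none (Gosper's algorithm certifies no s_k)

Step 1: r(k) = (k + 2)**2/(k + 3)**2.
A = k**2 + 4*k + 4, B = k**2 + 6*k + 9, C = 1.
f must satisfy (k**2 + 4*k + 4)·f(k+1) − (k**2 + 4*k + 4)·f(k) = 1.
deg f ≤ 0 (via 2,2,0).
Put f(k) = c0: A·f(k+1) − B(k−1)·f(k) − C = -1; need -1 = 0 — inconsistent ⇒ no f, not summable.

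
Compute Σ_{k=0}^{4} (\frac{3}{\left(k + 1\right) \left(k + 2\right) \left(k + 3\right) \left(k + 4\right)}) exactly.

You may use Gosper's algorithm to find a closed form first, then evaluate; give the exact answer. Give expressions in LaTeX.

Σ = 55/336

r(k) = (k + 1)/(k + 5) after simplifying.
Normal form (A,B,C) = (k + 1, k + 5, 1).
Solve (k + 1)·f(k+1) − (k + 4)·f(k) = 1.
deg f ≤ 3 (via 1,1,0).
Match coefficients ⇒ f(k) = k*(k**2 + 6*k + 11)/18.
So s_k = (B(k−1)f/C)·t_k = (k*(k + 4)*(k**2 + 6*k + 11)/18)·t_k = k*(k**2 + 6*k + 11)/(6*(k + 1)*(k + 2)*(k + 3)).
Check: Δs_k = 3/(k**4 + 10*k**3 + 35*k**2 + 50*k + 24). ✓
Telescoping: Σ = s_(5) − s_(0) = 55/336 − (0) = 55/336.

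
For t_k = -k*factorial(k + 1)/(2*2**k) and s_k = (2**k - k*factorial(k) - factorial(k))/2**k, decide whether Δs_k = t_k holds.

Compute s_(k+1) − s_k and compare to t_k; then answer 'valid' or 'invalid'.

s_(k+1) = (2*2**k - k**2*factorial(k) - 3*k*factorial(k) - 2*factorial(k))/(2*2**k)
s_(k+1) − s_k = -k*factorial(k + 1)/(2*2**k)
(s_(k+1) − s_k) − t_k = 0

valid; difference matches t_k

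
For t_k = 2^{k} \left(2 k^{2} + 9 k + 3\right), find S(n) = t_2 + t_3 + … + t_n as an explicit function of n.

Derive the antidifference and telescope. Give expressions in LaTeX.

S(n) = 4 \cdot 2^{n} n^{2} + 10 \cdot 2^{n} n - 28

Ratio r(k) = 2*(2*k**2 + 13*k + 14)/(2*k**2 + 9*k + 3).
A = 2, B = 1, C = k**2 + 9*k/2 + 3/2.
f must satisfy (2)·f(k+1) − (1)·f(k) = k**2 + 9*k/2 + 3/2.
Bound: deg f ≤ 2.
Solve for f: f(k) = (k - 1)*(2*k + 3)/2 (degree 2 ≤ 2).
Get s_k = R·t_k = 2**k*(2*k**2 + k - 3) with R(k) = B(k−1)f(k)/C(k) = (k - 1)*(2*k + 3)/(2*k**2 + 9*k + 3).
Δs = 2**k*(2*k**2 + 9*k + 3), as required.
Σ_(k=2)^n t_k = s_(n+1) − s_(2) = (2**(n + 1)*n*(2*n + 5)) − (28), i.e. 4*2**n*n**2 + 10*2**n*n - 28.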